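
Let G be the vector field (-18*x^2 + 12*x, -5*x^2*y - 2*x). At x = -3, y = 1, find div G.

75

∂G₁/∂x = -36*x + 12
∂G₂/∂y = -5*x^2
∇·G = -5*x^2 - 36*x + 12
At (-3, 1): 75.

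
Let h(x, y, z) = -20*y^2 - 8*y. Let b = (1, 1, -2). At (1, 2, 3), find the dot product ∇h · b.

-88

∂h/∂x = 0
∂h/∂y = -40*y - 8
∂h/∂z = 0
∇h at (1, 2, 3) = (0, -88, 0)
∇h · b = (0)(1) + (-88)(1) + (0)(-2) = -88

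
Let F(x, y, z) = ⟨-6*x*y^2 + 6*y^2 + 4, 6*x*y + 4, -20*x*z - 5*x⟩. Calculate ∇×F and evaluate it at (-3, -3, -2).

(0, -35, 126)

(∇×F)₁ = ∂F₃/∂y − ∂F₂/∂z = 0
(∇×F)₂ = ∂F₁/∂z − ∂F₃/∂x = 20*z + 5
(∇×F)₃ = ∂F₂/∂x − ∂F₁/∂y = 12*x*y - 6*y
∇×F = (0, 20*z + 5, 12*x*y - 6*y)
At (-3, -3, -2): (0, -35, 126).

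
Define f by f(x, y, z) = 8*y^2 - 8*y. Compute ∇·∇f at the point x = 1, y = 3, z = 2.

16

∂²f/∂x² = 0
∂²f/∂y² = 16
∂²f/∂z² = 0
∇²f = 16
At (1, 3, 2): 16.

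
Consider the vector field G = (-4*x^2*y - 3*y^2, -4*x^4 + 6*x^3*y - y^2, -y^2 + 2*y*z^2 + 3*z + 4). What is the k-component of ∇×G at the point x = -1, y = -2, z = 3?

-28

(∇×G)_3 = ∂G₂/∂x − ∂G₁/∂y
= -16*x^3 + 18*x^2*y − (-4*x^2 - 6*y)
= -16*x^3 + 18*x^2*y + 4*x^2 + 6*y
At (-1, -2, 3): -28.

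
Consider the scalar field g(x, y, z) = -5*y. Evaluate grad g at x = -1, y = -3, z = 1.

(0, -5, 0)

∂g/∂x = 0
∂g/∂y = -5
∂g/∂z = 0
∇g = (0, -5, 0)
At (-1, -3, 1): (0, -5, 0).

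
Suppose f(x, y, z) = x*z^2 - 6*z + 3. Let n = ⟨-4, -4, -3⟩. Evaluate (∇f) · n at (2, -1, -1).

∂f/∂x = z^2
∂f/∂y = 0
∂f/∂z = 2*x*z - 6
∇f at (2, -1, -1) = (1, 0, -10)
∇f · n = (1)(-4) + (0)(-4) + (-10)(-3) = 26

26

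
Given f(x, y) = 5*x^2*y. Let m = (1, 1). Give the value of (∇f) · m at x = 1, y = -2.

∂f/∂x = 10*x*y
∂f/∂y = 5*x^2
∇f at (1, -2) = (-20, 5)
∇f · m = (-20)(1) + (5)(1) = -15

-15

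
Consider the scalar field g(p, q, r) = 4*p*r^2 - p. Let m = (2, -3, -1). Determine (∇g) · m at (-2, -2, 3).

∂g/∂p = 4*r^2 - 1
∂g/∂q = 0
∂g/∂r = 8*p*r
∇g at (-2, -2, 3) = (35, 0, -48)
∇g · m = (35)(2) + (0)(-3) + (-48)(-1) = 118

118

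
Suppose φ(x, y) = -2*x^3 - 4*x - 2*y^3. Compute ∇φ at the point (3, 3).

(-58, -54)

∂φ/∂x = -6*x^2 - 4
∂φ/∂y = -6*y^2
∇φ = (-6*x^2 - 4, -6*y^2)
At (3, 3): (-58, -54).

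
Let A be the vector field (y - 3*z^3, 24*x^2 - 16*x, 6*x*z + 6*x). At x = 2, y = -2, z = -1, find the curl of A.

(∇×A)₁ = ∂A₃/∂y − ∂A₂/∂z = 0
(∇×A)₂ = ∂A₁/∂z − ∂A₃/∂x = -9*z^2 - 6*z - 6
(∇×A)₃ = ∂A₂/∂x − ∂A₁/∂y = 48*x - 17
∇×A = (0, -9*z^2 - 6*z - 6, 48*x - 17)
At (2, -2, -1): (0, -9, 79).

(0, -9, 79)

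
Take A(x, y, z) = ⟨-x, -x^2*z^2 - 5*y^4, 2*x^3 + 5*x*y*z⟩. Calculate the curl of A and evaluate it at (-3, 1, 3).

(9, -69, 54)

(∇×A)₁ = ∂A₃/∂y − ∂A₂/∂z = 2*x^2*z + 5*x*z
(∇×A)₂ = ∂A₁/∂z − ∂A₃/∂x = -6*x^2 - 5*y*z
(∇×A)₃ = ∂A₂/∂x − ∂A₁/∂y = -2*x*z^2
∇×A = (2*x^2*z + 5*x*z, -6*x^2 - 5*y*z, -2*x*z^2)
At (-3, 1, 3): (9, -69, 54).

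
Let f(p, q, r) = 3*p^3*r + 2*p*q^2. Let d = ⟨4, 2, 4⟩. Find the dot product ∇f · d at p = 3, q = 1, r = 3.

1328

∂f/∂p = 9*p^2*r + 2*q^2
∂f/∂q = 4*p*q
∂f/∂r = 3*p^3
∇f at (3, 1, 3) = (245, 12, 81)
∇f · d = (245)(4) + (12)(2) + (81)(4) = 1328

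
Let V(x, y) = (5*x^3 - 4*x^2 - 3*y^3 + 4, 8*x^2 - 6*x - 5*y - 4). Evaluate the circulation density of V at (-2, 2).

∂V₂/∂x = 16*x - 6
∂V₁/∂y = -9*y^2
Scalar curl = 16*x + 9*y^2 - 6
At (-2, 2): -2.

-2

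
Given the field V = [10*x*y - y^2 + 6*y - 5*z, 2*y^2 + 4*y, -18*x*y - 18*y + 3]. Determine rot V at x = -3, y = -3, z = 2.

(∇×V)₁ = ∂V₃/∂y − ∂V₂/∂z = -18*x - 18
(∇×V)₂ = ∂V₁/∂z − ∂V₃/∂x = 18*y - 5
(∇×V)₃ = ∂V₂/∂x − ∂V₁/∂y = -10*x + 2*y - 6
∇×V = (-18*x - 18, 18*y - 5, -10*x + 2*y - 6)
At (-3, -3, 2): (36, -59, 18).

(36, -59, 18)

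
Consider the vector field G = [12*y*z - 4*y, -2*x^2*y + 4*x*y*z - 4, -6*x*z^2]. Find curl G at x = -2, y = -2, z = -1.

(-16, -18, 8)

(∇×G)₁ = ∂G₃/∂y − ∂G₂/∂z = -4*x*y
(∇×G)₂ = ∂G₁/∂z − ∂G₃/∂x = 12*y + 6*z^2
(∇×G)₃ = ∂G₂/∂x − ∂G₁/∂y = -4*x*y + 4*y*z - 12*z + 4
∇×G = (-4*x*y, 12*y + 6*z^2, -4*x*y + 4*y*z - 12*z + 4)
At (-2, -2, -1): (-16, -18, 8).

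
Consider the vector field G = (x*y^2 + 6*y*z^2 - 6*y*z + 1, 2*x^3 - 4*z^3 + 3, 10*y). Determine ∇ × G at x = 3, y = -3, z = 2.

(58, -54, 60)

(∇×G)₁ = ∂G₃/∂y − ∂G₂/∂z = 12*z^2 + 10
(∇×G)₂ = ∂G₁/∂z − ∂G₃/∂x = 12*y*z - 6*y
(∇×G)₃ = ∂G₂/∂x − ∂G₁/∂y = 6*x^2 - 2*x*y - 6*z^2 + 6*z
∇×G = (12*z^2 + 10, 12*y*z - 6*y, 6*x^2 - 2*x*y - 6*z^2 + 6*z)
At (3, -3, 2): (58, -54, 60).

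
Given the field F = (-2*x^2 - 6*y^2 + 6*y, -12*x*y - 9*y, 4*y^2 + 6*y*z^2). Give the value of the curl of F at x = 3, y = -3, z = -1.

(-18, 0, -6)

(∇×F)₁ = ∂F₃/∂y − ∂F₂/∂z = 8*y + 6*z^2
(∇×F)₂ = ∂F₁/∂z − ∂F₃/∂x = 0
(∇×F)₃ = ∂F₂/∂x − ∂F₁/∂y = -6
∇×F = (8*y + 6*z^2, 0, -6)
At (3, -3, -1): (-18, 0, -6).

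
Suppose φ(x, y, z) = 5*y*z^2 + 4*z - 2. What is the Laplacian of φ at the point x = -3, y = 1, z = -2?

10

∂²φ/∂x² = 0
∂²φ/∂y² = 0
∂²φ/∂z² = 10*y
∇²φ = 10*y
At (-3, 1, -2): 10.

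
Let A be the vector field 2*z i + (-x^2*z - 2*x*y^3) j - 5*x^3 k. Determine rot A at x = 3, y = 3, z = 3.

(9, 137, -72)

(∇×A)₁ = ∂A₃/∂y − ∂A₂/∂z = x^2
(∇×A)₂ = ∂A₁/∂z − ∂A₃/∂x = 15*x^2 + 2
(∇×A)₃ = ∂A₂/∂x − ∂A₁/∂y = -2*x*z - 2*y^3
∇×A = (x^2, 15*x^2 + 2, -2*x*z - 2*y^3)
At (3, 3, 3): (9, 137, -72).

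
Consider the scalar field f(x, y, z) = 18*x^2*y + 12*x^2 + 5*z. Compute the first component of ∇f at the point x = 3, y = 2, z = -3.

(∇f)_1 = ∂f/∂x = 36*x*y + 24*x
At (3, 2, -3): 288.

288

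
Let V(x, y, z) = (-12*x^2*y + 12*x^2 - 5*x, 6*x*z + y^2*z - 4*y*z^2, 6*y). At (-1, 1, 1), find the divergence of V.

-7

∂V₁/∂x = -24*x*y + 24*x - 5
∂V₂/∂y = 2*y*z - 4*z^2
∂V₃/∂z = 0
∇·V = -24*x*y + 24*x + 2*y*z - 4*z^2 - 5
At (-1, 1, 1): -7.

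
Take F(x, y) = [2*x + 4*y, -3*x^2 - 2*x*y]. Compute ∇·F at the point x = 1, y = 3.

0

∂F₁/∂x = 2
∂F₂/∂y = -2*x
∇·F = -2*x + 2
At (1, 3): 0.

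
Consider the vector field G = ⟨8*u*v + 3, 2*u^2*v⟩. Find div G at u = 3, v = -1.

10

∂G₁/∂u = 8*v
∂G₂/∂v = 2*u^2
∇·G = 2*u^2 + 8*v
At (3, -1): 10.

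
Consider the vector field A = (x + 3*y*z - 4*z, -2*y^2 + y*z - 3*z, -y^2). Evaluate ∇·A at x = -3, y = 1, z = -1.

-4

∂A₁/∂x = 1
∂A₂/∂y = -4*y + z
∂A₃/∂z = 0
∇·A = -4*y + z + 1
At (-3, 1, -1): -4.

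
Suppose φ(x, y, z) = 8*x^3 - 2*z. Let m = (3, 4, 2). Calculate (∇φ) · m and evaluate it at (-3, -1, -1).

644

∂φ/∂x = 24*x^2
∂φ/∂y = 0
∂φ/∂z = -2
∇φ at (-3, -1, -1) = (216, 0, -2)
∇φ · m = (216)(3) + (0)(4) + (-2)(2) = 644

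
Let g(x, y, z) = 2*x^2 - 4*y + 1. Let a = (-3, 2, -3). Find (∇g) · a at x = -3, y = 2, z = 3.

∂g/∂x = 4*x
∂g/∂y = -4
∂g/∂z = 0
∇g at (-3, 2, 3) = (-12, -4, 0)
∇g · a = (-12)(-3) + (-4)(2) + (0)(-3) = 28

28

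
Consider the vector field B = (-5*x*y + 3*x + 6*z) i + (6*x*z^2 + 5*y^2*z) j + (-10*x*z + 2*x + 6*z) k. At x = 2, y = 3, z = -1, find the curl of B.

(∇×B)₁ = ∂B₃/∂y − ∂B₂/∂z = -12*x*z - 5*y^2
(∇×B)₂ = ∂B₁/∂z − ∂B₃/∂x = 10*z + 4
(∇×B)₃ = ∂B₂/∂x − ∂B₁/∂y = 5*x + 6*z^2
∇×B = (-12*x*z - 5*y^2, 10*z + 4, 5*x + 6*z^2)
At (2, 3, -1): (-21, -6, 16).

(-21, -6, 16)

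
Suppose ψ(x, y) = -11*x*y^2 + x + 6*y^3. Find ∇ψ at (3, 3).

∂ψ/∂x = -11*y^2 + 1
∂ψ/∂y = -22*x*y + 18*y^2
∇ψ = (-11*y^2 + 1, -22*x*y + 18*y^2)
At (3, 3): (-98, -36).

(-98, -36)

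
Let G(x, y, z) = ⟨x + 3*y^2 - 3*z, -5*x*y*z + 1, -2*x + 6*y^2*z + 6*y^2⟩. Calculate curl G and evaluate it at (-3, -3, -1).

(∇×G)₁ = ∂G₃/∂y − ∂G₂/∂z = 5*x*y + 12*y*z + 12*y
(∇×G)₂ = ∂G₁/∂z − ∂G₃/∂x = -1
(∇×G)₃ = ∂G₂/∂x − ∂G₁/∂y = -5*y*z - 6*y
∇×G = (5*x*y + 12*y*z + 12*y, -1, -5*y*z - 6*y)
At (-3, -3, -1): (45, -1, 3).

(45, -1, 3)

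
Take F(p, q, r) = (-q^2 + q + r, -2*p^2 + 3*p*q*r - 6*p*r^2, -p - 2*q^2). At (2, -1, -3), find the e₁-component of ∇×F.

-62

(∇×F)_1 = ∂F₃/∂q − ∂F₂/∂r
= -4*q − (3*p*q - 12*p*r)
= -3*p*q + 12*p*r - 4*q
At (2, -1, -3): -62.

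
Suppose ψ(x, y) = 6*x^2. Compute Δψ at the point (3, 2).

12

∂²ψ/∂x² = 12
∂²ψ/∂y² = 0
∇²ψ = 12
At (3, 2): 12.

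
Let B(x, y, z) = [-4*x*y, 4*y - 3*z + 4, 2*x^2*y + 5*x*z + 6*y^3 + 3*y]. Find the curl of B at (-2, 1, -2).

(∇×B)₁ = ∂B₃/∂y − ∂B₂/∂z = 2*x^2 + 18*y^2 + 6
(∇×B)₂ = ∂B₁/∂z − ∂B₃/∂x = -4*x*y - 5*z
(∇×B)₃ = ∂B₂/∂x − ∂B₁/∂y = 4*x
∇×B = (2*x^2 + 18*y^2 + 6, -4*x*y - 5*z, 4*x)
At (-2, 1, -2): (32, 18, -8).

(32, 18, -8)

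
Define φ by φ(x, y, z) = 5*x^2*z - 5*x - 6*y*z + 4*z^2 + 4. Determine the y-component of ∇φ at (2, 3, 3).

-18

(∇φ)_2 = ∂φ/∂y = -6*z
At (2, 3, 3): -18.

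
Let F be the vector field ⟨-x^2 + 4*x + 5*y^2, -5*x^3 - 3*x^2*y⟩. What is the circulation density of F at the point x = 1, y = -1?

1

∂F₂/∂x = -15*x^2 - 6*x*y
∂F₁/∂y = 10*y
Scalar curl = -15*x^2 - 6*x*y - 10*y
At (1, -1): 1.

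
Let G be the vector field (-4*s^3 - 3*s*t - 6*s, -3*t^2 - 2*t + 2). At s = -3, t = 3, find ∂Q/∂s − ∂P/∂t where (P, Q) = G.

-9

∂G₂/∂s = 0
∂G₁/∂t = -3*s
Scalar curl = 3*s
At (-3, 3): -9.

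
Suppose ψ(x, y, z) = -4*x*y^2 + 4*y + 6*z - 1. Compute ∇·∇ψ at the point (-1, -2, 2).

∂²ψ/∂x² = 0
∂²ψ/∂y² = -8*x
∂²ψ/∂z² = 0
∇²ψ = -8*x
At (-1, -2, 2): 8.

8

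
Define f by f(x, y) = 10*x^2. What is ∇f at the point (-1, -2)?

∂f/∂x = 20*x
∂f/∂y = 0
∇f = (20*x, 0)
At (-1, -2): (-20, 0).

(-20, 0)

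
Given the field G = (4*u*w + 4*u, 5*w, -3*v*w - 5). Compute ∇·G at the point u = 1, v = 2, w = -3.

-14

∂G₁/∂u = 4*w + 4
∂G₂/∂v = 0
∂G₃/∂w = -3*v
∇·G = -3*v + 4*w + 4
At (1, 2, -3): -14.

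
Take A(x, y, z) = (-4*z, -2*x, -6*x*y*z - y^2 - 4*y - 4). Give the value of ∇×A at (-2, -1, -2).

(∇×A)₁ = ∂A₃/∂y − ∂A₂/∂z = -6*x*z - 2*y - 4
(∇×A)₂ = ∂A₁/∂z − ∂A₃/∂x = 6*y*z - 4
(∇×A)₃ = ∂A₂/∂x − ∂A₁/∂y = -2
∇×A = (-6*x*z - 2*y - 4, 6*y*z - 4, -2)
At (-2, -1, -2): (-26, 8, -2).

(-26, 8, -2)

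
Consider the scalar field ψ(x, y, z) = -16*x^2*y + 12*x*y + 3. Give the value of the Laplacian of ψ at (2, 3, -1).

∂²ψ/∂x² = -32*y
∂²ψ/∂y² = 0
∂²ψ/∂z² = 0
∇²ψ = -32*y
At (2, 3, -1): -96.

-96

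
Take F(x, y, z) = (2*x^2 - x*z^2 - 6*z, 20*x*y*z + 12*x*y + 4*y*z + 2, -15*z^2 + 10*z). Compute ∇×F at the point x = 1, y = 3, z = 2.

(-72, -10, 156)

(∇×F)₁ = ∂F₃/∂y − ∂F₂/∂z = -20*x*y - 4*y
(∇×F)₂ = ∂F₁/∂z − ∂F₃/∂x = -2*x*z - 6
(∇×F)₃ = ∂F₂/∂x − ∂F₁/∂y = 20*y*z + 12*y
∇×F = (-20*x*y - 4*y, -2*x*z - 6, 20*y*z + 12*y)
At (1, 3, 2): (-72, -10, 156).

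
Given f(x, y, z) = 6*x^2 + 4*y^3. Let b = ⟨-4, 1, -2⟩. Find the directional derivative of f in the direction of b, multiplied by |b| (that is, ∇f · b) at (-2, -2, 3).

∂f/∂x = 12*x
∂f/∂y = 12*y^2
∂f/∂z = 0
∇f at (-2, -2, 3) = (-24, 48, 0)
∇f · b = (-24)(-4) + (48)(1) + (0)(-2) = 144

144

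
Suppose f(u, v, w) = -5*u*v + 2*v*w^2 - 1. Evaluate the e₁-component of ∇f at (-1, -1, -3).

5

(∇f)_1 = ∂f/∂u = -5*v
At (-1, -1, -3): 5.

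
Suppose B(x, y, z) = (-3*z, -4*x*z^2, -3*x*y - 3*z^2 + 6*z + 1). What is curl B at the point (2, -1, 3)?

(42, -6, -36)

(∇×B)₁ = ∂B₃/∂y − ∂B₂/∂z = 8*x*z - 3*x
(∇×B)₂ = ∂B₁/∂z − ∂B₃/∂x = 3*y - 3
(∇×B)₃ = ∂B₂/∂x − ∂B₁/∂y = -4*z^2
∇×B = (8*x*z - 3*x, 3*y - 3, -4*z^2)
At (2, -1, 3): (42, -6, -36).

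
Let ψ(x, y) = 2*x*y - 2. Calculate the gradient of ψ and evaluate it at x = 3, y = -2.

∂ψ/∂x = 2*y
∂ψ/∂y = 2*x
∇ψ = (2*y, 2*x)
At (3, -2): (-4, 6).

(-4, 6)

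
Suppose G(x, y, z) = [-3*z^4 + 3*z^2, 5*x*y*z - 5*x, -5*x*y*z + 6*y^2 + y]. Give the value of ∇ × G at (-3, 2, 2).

(∇×G)₁ = ∂G₃/∂y − ∂G₂/∂z = -5*x*y - 5*x*z + 12*y + 1
(∇×G)₂ = ∂G₁/∂z − ∂G₃/∂x = 5*y*z - 12*z^3 + 6*z
(∇×G)₃ = ∂G₂/∂x − ∂G₁/∂y = 5*y*z - 5
∇×G = (-5*x*y - 5*x*z + 12*y + 1, 5*y*z - 12*z^3 + 6*z, 5*y*z - 5)
At (-3, 2, 2): (85, -64, 15).

(85, -64, 15)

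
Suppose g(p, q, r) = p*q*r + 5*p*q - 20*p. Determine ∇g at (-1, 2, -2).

∂g/∂p = q*r + 5*q - 20
∂g/∂q = p*r + 5*p
∂g/∂r = p*q
∇g = (q*r + 5*q - 20, p*r + 5*p, p*q)
At (-1, 2, -2): (-14, -3, -2).

(-14, -3, -2)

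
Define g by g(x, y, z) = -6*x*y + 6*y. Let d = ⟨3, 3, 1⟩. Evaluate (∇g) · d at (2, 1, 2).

-36

∂g/∂x = -6*y
∂g/∂y = -6*x + 6
∂g/∂z = 0
∇g at (2, 1, 2) = (-6, -6, 0)
∇g · d = (-6)(3) + (-6)(3) + (0)(1) = -36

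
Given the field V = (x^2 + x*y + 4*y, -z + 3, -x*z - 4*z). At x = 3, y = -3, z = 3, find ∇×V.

(∇×V)₁ = ∂V₃/∂y − ∂V₂/∂z = 1
(∇×V)₂ = ∂V₁/∂z − ∂V₃/∂x = z
(∇×V)₃ = ∂V₂/∂x − ∂V₁/∂y = -x - 4
∇×V = (1, z, -x - 4)
At (3, -3, 3): (1, 3, -7).

(1, 3, -7)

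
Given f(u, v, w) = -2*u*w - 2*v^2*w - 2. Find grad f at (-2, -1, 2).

∂f/∂u = -2*w
∂f/∂v = -4*v*w
∂f/∂w = -2*u - 2*v^2
∇f = (-2*w, -4*v*w, -2*u - 2*v^2)
At (-2, -1, 2): (-4, 8, 2).

(-4, 8, 2)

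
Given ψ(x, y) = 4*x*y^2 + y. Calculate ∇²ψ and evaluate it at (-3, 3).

∂²ψ/∂x² = 0
∂²ψ/∂y² = 8*x
∇²ψ = 8*x
At (-3, 3): -24.

-24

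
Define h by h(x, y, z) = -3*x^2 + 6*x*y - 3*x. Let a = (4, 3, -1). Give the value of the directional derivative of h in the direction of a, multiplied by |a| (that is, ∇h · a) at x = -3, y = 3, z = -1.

78

∂h/∂x = -6*x + 6*y - 3
∂h/∂y = 6*x
∂h/∂z = 0
∇h at (-3, 3, -1) = (33, -18, 0)
∇h · a = (33)(4) + (-18)(3) + (0)(-1) = 78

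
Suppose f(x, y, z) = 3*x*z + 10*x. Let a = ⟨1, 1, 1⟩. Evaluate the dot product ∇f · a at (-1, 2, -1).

∂f/∂x = 3*z + 10
∂f/∂y = 0
∂f/∂z = 3*x
∇f at (-1, 2, -1) = (7, 0, -3)
∇f · a = (7)(1) + (0)(1) + (-3)(1) = 4

4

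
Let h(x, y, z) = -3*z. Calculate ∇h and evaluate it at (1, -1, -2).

∂h/∂x = 0
∂h/∂y = 0
∂h/∂z = -3
∇h = (0, 0, -3)
At (1, -1, -2): (0, 0, -3).

(0, 0, -3)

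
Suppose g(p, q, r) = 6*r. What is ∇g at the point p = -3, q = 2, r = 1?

(0, 0, 6)

∂g/∂p = 0
∂g/∂q = 0
∂g/∂r = 6
∇g = (0, 0, 6)
At (-3, 2, 1): (0, 0, 6).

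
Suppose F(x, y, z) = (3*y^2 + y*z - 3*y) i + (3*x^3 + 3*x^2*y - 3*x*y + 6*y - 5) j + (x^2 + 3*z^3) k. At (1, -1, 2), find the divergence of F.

42

∂F₁/∂x = 0
∂F₂/∂y = 3*x^2 - 3*x + 6
∂F₃/∂z = 9*z^2
∇·F = 3*x^2 - 3*x + 9*z^2 + 6
At (1, -1, 2): 42.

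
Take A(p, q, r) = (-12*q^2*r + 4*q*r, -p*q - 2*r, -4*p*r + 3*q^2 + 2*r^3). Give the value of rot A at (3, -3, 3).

(-16, -108, -225)

(∇×A)₁ = ∂A₃/∂q − ∂A₂/∂r = 6*q + 2
(∇×A)₂ = ∂A₁/∂r − ∂A₃/∂p = -12*q^2 + 4*q + 4*r
(∇×A)₃ = ∂A₂/∂p − ∂A₁/∂q = 24*q*r - q - 4*r
∇×A = (6*q + 2, -12*q^2 + 4*q + 4*r, 24*q*r - q - 4*r)
At (3, -3, 3): (-16, -108, -225).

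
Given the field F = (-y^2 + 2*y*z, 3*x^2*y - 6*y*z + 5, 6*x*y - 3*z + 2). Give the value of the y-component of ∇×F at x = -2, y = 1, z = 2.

(∇×F)_2 = ∂F₁/∂z − ∂F₃/∂x
= 2*y − (6*y)
= -4*y
At (-2, 1, 2): -4.

-4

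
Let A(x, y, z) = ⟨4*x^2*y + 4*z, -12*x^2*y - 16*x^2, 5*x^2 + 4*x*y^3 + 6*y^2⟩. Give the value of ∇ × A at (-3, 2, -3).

(∇×A)₁ = ∂A₃/∂y − ∂A₂/∂z = 12*x*y^2 + 12*y
(∇×A)₂ = ∂A₁/∂z − ∂A₃/∂x = -10*x - 4*y^3 + 4
(∇×A)₃ = ∂A₂/∂x − ∂A₁/∂y = -4*x^2 - 24*x*y - 32*x
∇×A = (12*x*y^2 + 12*y, -10*x - 4*y^3 + 4, -4*x^2 - 24*x*y - 32*x)
At (-3, 2, -3): (-120, 2, 204).

(-120, 2, 204)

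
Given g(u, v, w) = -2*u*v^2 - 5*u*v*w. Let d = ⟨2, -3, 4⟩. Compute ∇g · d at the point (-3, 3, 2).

-114

∂g/∂u = -2*v^2 - 5*v*w
∂g/∂v = -4*u*v - 5*u*w
∂g/∂w = -5*u*v
∇g at (-3, 3, 2) = (-48, 66, 45)
∇g · d = (-48)(2) + (66)(-3) + (45)(4) = -114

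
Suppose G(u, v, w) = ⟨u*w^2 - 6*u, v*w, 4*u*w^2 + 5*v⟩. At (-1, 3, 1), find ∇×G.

(∇×G)₁ = ∂G₃/∂v − ∂G₂/∂w = -v + 5
(∇×G)₂ = ∂G₁/∂w − ∂G₃/∂u = 2*u*w - 4*w^2
(∇×G)₃ = ∂G₂/∂u − ∂G₁/∂v = 0
∇×G = (-v + 5, 2*u*w - 4*w^2, 0)
At (-1, 3, 1): (2, -6, 0).

(2, -6, 0)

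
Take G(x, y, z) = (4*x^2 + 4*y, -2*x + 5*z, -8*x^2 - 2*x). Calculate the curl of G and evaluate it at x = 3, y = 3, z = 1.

(∇×G)₁ = ∂G₃/∂y − ∂G₂/∂z = -5
(∇×G)₂ = ∂G₁/∂z − ∂G₃/∂x = 16*x + 2
(∇×G)₃ = ∂G₂/∂x − ∂G₁/∂y = -6
∇×G = (-5, 16*x + 2, -6)
At (3, 3, 1): (-5, 50, -6).

(-5, 50, -6)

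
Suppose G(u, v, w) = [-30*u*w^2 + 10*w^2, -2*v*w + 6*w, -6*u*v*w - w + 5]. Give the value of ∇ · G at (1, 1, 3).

∂G₁/∂u = -30*w^2
∂G₂/∂v = -2*w
∂G₃/∂w = -6*u*v - 1
∇·G = -6*u*v - 30*w^2 - 2*w - 1
At (1, 1, 3): -283.

-283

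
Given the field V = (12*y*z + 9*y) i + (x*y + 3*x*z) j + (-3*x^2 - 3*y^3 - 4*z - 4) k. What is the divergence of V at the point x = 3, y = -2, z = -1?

-1

∂V₁/∂x = 0
∂V₂/∂y = x
∂V₃/∂z = -4
∇·V = x - 4
At (3, -2, -1): -1.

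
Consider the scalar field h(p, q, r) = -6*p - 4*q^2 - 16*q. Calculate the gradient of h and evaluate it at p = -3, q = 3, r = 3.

(-6, -40, 0)

∂h/∂p = -6
∂h/∂q = -8*q - 16
∂h/∂r = 0
∇h = (-6, -8*q - 16, 0)
At (-3, 3, 3): (-6, -40, 0).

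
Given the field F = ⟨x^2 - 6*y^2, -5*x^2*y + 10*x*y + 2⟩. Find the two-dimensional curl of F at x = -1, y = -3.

-96

∂F₂/∂x = -10*x*y + 10*y
∂F₁/∂y = -12*y
Scalar curl = -10*x*y + 22*y
At (-1, -3): -96.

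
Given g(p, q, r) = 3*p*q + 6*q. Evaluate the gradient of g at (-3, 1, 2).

(3, -3, 0)

∂g/∂p = 3*q
∂g/∂q = 3*p + 6
∂g/∂r = 0
∇g = (3*q, 3*p + 6, 0)
At (-3, 1, 2): (3, -3, 0).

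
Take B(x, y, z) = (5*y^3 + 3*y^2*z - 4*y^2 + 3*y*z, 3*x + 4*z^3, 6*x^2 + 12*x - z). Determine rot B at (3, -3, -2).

(∇×B)₁ = ∂B₃/∂y − ∂B₂/∂z = -12*z^2
(∇×B)₂ = ∂B₁/∂z − ∂B₃/∂x = -12*x + 3*y^2 + 3*y - 12
(∇×B)₃ = ∂B₂/∂x − ∂B₁/∂y = -15*y^2 - 6*y*z + 8*y - 3*z + 3
∇×B = (-12*z^2, -12*x + 3*y^2 + 3*y - 12, -15*y^2 - 6*y*z + 8*y - 3*z + 3)
At (3, -3, -2): (-48, -30, -186).

(-48, -30, -186)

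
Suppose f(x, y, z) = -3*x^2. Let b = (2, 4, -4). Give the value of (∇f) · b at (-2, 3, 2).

∂f/∂x = -6*x
∂f/∂y = 0
∂f/∂z = 0
∇f at (-2, 3, 2) = (12, 0, 0)
∇f · b = (12)(2) + (0)(4) + (0)(-4) = 24

24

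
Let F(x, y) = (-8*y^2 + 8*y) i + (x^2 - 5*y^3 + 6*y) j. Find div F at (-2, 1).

-9

∂F₁/∂x = 0
∂F₂/∂y = -15*y^2 + 6
∇·F = -15*y^2 + 6
At (-2, 1): -9.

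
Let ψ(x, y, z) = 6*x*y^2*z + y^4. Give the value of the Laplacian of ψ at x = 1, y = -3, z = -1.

∂²ψ/∂x² = 0
∂²ψ/∂y² = 12*(x*z + y^2)
∂²ψ/∂z² = 0
∇²ψ = 12*x*z + 12*y^2
At (1, -3, -1): 96.

96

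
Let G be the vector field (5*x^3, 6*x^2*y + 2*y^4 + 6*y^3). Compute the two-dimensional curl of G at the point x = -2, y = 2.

-48

∂G₂/∂x = 12*x*y
∂G₁/∂y = 0
Scalar curl = 12*x*y
At (-2, 2): -48.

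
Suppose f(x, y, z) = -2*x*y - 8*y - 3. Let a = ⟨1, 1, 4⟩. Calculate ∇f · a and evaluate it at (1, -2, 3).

-6

∂f/∂x = -2*y
∂f/∂y = -2*x - 8
∂f/∂z = 0
∇f at (1, -2, 3) = (4, -10, 0)
∇f · a = (4)(1) + (-10)(1) + (0)(4) = -6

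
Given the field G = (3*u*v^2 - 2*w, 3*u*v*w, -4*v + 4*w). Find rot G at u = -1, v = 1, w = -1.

(∇×G)₁ = ∂G₃/∂v − ∂G₂/∂w = -3*u*v - 4
(∇×G)₂ = ∂G₁/∂w − ∂G₃/∂u = -2
(∇×G)₃ = ∂G₂/∂u − ∂G₁/∂v = -6*u*v + 3*v*w
∇×G = (-3*u*v - 4, -2, -6*u*v + 3*v*w)
At (-1, 1, -1): (-1, -2, 3).

(-1, -2, 3)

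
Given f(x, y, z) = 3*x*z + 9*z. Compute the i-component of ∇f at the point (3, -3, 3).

9

(∇f)_1 = ∂f/∂x = 3*z
At (3, -3, 3): 9.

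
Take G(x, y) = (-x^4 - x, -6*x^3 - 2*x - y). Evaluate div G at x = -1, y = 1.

∂G₁/∂x = -4*x^3 - 1
∂G₂/∂y = -1
∇·G = -4*x^3 - 2
At (-1, 1): 2.

2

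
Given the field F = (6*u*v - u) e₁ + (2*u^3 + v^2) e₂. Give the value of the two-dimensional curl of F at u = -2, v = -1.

36

∂F₂/∂u = 6*u^2
∂F₁/∂v = 6*u
Scalar curl = 6*u^2 - 6*u
At (-2, -1): 36.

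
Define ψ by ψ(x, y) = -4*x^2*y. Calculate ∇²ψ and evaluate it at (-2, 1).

-8

∂²ψ/∂x² = -8*y
∂²ψ/∂y² = 0
∇²ψ = -8*y
At (-2, 1): -8.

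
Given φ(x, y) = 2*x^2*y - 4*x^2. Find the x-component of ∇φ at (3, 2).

(∇φ)_1 = ∂φ/∂x = 4*x*y - 8*x
At (3, 2): 0.

0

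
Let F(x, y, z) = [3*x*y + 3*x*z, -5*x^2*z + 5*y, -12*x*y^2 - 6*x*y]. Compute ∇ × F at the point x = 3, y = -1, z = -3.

(∇×F)₁ = ∂F₃/∂y − ∂F₂/∂z = 5*x^2 - 24*x*y - 6*x
(∇×F)₂ = ∂F₁/∂z − ∂F₃/∂x = 3*x + 12*y^2 + 6*y
(∇×F)₃ = ∂F₂/∂x − ∂F₁/∂y = -10*x*z - 3*x
∇×F = (5*x^2 - 24*x*y - 6*x, 3*x + 12*y^2 + 6*y, -10*x*z - 3*x)
At (3, -1, -3): (99, 15, 81).

(99, 15, 81)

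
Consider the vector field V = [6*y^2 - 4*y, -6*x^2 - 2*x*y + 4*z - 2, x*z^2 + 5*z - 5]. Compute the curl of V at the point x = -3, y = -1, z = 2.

(-4, -4, 54)

(∇×V)₁ = ∂V₃/∂y − ∂V₂/∂z = -4
(∇×V)₂ = ∂V₁/∂z − ∂V₃/∂x = -z^2
(∇×V)₃ = ∂V₂/∂x − ∂V₁/∂y = -12*x - 14*y + 4
∇×V = (-4, -z^2, -12*x - 14*y + 4)
At (-3, -1, 2): (-4, -4, 54).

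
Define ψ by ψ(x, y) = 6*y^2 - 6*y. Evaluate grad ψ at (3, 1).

∂ψ/∂x = 0
∂ψ/∂y = 12*y - 6
∇ψ = (0, 12*y - 6)
At (3, 1): (0, 6).

(0, 6)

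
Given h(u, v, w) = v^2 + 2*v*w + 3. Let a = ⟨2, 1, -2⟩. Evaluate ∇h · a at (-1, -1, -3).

∂h/∂u = 0
∂h/∂v = 2*v + 2*w
∂h/∂w = 2*v
∇h at (-1, -1, -3) = (0, -8, -2)
∇h · a = (0)(2) + (-8)(1) + (-2)(-2) = -4

-4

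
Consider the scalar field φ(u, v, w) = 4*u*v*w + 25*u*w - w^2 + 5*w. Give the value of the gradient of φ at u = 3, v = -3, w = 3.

∂φ/∂u = 4*v*w + 25*w
∂φ/∂v = 4*u*w
∂φ/∂w = 4*u*v + 25*u - 2*w + 5
∇φ = (4*v*w + 25*w, 4*u*w, 4*u*v + 25*u - 2*w + 5)
At (3, -3, 3): (39, 36, 38).

(39, 36, 38)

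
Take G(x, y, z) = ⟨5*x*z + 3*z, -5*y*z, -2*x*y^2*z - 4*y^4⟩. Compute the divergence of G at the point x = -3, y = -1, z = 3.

∂G₁/∂x = 5*z
∂G₂/∂y = -5*z
∂G₃/∂z = -2*x*y^2
∇·G = -2*x*y^2
At (-3, -1, 3): 6.

6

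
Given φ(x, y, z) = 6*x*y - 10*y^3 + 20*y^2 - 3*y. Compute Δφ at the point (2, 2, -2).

-80

∂²φ/∂x² = 0
∂²φ/∂y² = 20*(-3*y + 2)
∂²φ/∂z² = 0
∇²φ = -60*y + 40
At (2, 2, -2): -80.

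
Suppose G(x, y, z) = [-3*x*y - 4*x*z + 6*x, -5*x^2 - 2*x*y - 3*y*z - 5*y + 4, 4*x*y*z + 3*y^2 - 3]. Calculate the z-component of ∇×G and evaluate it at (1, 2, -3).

(∇×G)_3 = ∂G₂/∂x − ∂G₁/∂y
= -10*x - 2*y − (-3*x)
= -7*x - 2*y
At (1, 2, -3): -11.

-11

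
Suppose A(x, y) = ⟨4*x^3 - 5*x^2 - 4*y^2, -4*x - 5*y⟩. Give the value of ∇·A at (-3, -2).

∂A₁/∂x = 12*x^2 - 10*x
∂A₂/∂y = -5
∇·A = 12*x^2 - 10*x - 5
At (-3, -2): 133.

133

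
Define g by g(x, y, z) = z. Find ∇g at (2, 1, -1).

∂g/∂x = 0
∂g/∂y = 0
∂g/∂z = 1
∇g = (0, 0, 1)
At (2, 1, -1): (0, 0, 1).

(0, 0, 1)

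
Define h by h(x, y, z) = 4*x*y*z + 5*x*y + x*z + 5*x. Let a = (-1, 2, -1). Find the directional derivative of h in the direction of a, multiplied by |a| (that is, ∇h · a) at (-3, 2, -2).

∂h/∂x = 4*y*z + 5*y + z + 5
∂h/∂y = 4*x*z + 5*x
∂h/∂z = 4*x*y + x
∇h at (-3, 2, -2) = (-3, 9, -27)
∇h · a = (-3)(-1) + (9)(2) + (-27)(-1) = 48

48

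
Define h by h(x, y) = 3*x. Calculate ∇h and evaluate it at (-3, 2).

∂h/∂x = 3
∂h/∂y = 0
∇h = (3, 0)
At (-3, 2): (3, 0).

(3, 0)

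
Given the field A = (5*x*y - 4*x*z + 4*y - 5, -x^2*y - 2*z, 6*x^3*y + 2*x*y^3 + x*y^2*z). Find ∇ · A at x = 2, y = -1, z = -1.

∂A₁/∂x = 5*y - 4*z
∂A₂/∂y = -x^2
∂A₃/∂z = x*y^2
∇·A = -x^2 + x*y^2 + 5*y - 4*z
At (2, -1, -1): -3.

-3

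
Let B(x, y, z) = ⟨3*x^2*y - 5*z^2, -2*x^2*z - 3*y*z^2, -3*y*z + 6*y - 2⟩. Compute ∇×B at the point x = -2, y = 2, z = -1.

(∇×B)₁ = ∂B₃/∂y − ∂B₂/∂z = 2*x^2 + 6*y*z - 3*z + 6
(∇×B)₂ = ∂B₁/∂z − ∂B₃/∂x = -10*z
(∇×B)₃ = ∂B₂/∂x − ∂B₁/∂y = -3*x^2 - 4*x*z
∇×B = (2*x^2 + 6*y*z - 3*z + 6, -10*z, -3*x^2 - 4*x*z)
At (-2, 2, -1): (5, 10, -20).

(5, 10, -20)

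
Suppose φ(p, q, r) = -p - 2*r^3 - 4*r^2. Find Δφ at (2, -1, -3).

28

∂²φ/∂p² = 0
∂²φ/∂q² = 0
∂²φ/∂r² = -4*(3*r + 2)
∇²φ = -12*r - 8
At (2, -1, -3): 28.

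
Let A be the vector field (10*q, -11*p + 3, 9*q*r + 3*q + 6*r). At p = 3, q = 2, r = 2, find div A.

∂A₁/∂p = 0
∂A₂/∂q = 0
∂A₃/∂r = 9*q + 6
∇·A = 9*q + 6
At (3, 2, 2): 24.

24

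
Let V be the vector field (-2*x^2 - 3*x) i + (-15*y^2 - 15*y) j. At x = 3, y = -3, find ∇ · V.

∂V₁/∂x = -4*x - 3
∂V₂/∂y = -30*y - 15
∇·V = -4*x - 30*y - 18
At (3, -3): 60.

60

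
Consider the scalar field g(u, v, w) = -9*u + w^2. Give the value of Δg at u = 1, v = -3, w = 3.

∂²g/∂u² = 0
∂²g/∂v² = 0
∂²g/∂w² = 2
∇²g = 2
At (1, -3, 3): 2.

2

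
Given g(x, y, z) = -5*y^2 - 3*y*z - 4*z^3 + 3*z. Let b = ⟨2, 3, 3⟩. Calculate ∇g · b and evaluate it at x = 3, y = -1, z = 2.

∂g/∂x = 0
∂g/∂y = -10*y - 3*z
∂g/∂z = -3*y - 12*z^2 + 3
∇g at (3, -1, 2) = (0, 4, -42)
∇g · b = (0)(2) + (4)(3) + (-42)(3) = -114

-114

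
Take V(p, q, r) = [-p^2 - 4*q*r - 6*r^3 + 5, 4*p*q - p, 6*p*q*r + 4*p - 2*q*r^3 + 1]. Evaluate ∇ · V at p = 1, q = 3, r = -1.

∂V₁/∂p = -2*p
∂V₂/∂q = 4*p
∂V₃/∂r = 6*p*q - 6*q*r^2
∇·V = 6*p*q + 2*p - 6*q*r^2
At (1, 3, -1): 2.

2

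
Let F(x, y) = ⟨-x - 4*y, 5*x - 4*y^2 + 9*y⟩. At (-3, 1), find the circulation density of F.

∂F₂/∂x = 5
∂F₁/∂y = -4
Scalar curl = 9
At (-3, 1): 9.

9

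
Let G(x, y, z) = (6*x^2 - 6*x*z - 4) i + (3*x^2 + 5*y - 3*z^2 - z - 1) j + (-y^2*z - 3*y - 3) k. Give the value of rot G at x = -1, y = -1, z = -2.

(-18, 6, -6)

(∇×G)₁ = ∂G₃/∂y − ∂G₂/∂z = -2*y*z + 6*z - 2
(∇×G)₂ = ∂G₁/∂z − ∂G₃/∂x = -6*x
(∇×G)₃ = ∂G₂/∂x − ∂G₁/∂y = 6*x
∇×G = (-2*y*z + 6*z - 2, -6*x, 6*x)
At (-1, -1, -2): (-18, 6, -6).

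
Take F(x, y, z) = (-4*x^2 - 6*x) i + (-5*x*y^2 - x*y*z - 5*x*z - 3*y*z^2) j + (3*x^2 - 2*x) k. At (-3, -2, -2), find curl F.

(∇×F)₁ = ∂F₃/∂y − ∂F₂/∂z = x*y + 5*x + 6*y*z
(∇×F)₂ = ∂F₁/∂z − ∂F₃/∂x = -6*x + 2
(∇×F)₃ = ∂F₂/∂x − ∂F₁/∂y = -5*y^2 - y*z - 5*z
∇×F = (x*y + 5*x + 6*y*z, -6*x + 2, -5*y^2 - y*z - 5*z)
At (-3, -2, -2): (15, 20, -14).

(15, 20, -14)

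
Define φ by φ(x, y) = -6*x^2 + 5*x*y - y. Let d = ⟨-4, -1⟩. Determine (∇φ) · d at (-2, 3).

-145

∂φ/∂x = -12*x + 5*y
∂φ/∂y = 5*x - 1
∇φ at (-2, 3) = (39, -11)
∇φ · d = (39)(-4) + (-11)(-1) = -145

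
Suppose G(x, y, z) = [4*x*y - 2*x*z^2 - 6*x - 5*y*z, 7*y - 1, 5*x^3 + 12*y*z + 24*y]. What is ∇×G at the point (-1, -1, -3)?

(-12, -22, -11)

(∇×G)₁ = ∂G₃/∂y − ∂G₂/∂z = 12*z + 24
(∇×G)₂ = ∂G₁/∂z − ∂G₃/∂x = -15*x^2 - 4*x*z - 5*y
(∇×G)₃ = ∂G₂/∂x − ∂G₁/∂y = -4*x + 5*z
∇×G = (12*z + 24, -15*x^2 - 4*x*z - 5*y, -4*x + 5*z)
At (-1, -1, -3): (-12, -22, -11).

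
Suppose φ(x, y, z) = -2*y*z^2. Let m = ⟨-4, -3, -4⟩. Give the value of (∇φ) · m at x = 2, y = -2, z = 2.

-40

∂φ/∂x = 0
∂φ/∂y = -2*z^2
∂φ/∂z = -4*y*z
∇φ at (2, -2, 2) = (0, -8, 16)
∇φ · m = (0)(-4) + (-8)(-3) + (16)(-4) = -40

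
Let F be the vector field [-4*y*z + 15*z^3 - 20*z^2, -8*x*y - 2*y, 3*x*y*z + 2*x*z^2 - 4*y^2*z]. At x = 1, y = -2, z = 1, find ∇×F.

(∇×F)₁ = ∂F₃/∂y − ∂F₂/∂z = 3*x*z - 8*y*z
(∇×F)₂ = ∂F₁/∂z − ∂F₃/∂x = -3*y*z - 4*y + 43*z^2 - 40*z
(∇×F)₃ = ∂F₂/∂x − ∂F₁/∂y = -8*y + 4*z
∇×F = (3*x*z - 8*y*z, -3*y*z - 4*y + 43*z^2 - 40*z, -8*y + 4*z)
At (1, -2, 1): (19, 17, 20).

(19, 17, 20)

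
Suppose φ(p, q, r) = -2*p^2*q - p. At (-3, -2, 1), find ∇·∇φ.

8

∂²φ/∂p² = -4*q
∂²φ/∂q² = 0
∂²φ/∂r² = 0
∇²φ = -4*q
At (-3, -2, 1): 8.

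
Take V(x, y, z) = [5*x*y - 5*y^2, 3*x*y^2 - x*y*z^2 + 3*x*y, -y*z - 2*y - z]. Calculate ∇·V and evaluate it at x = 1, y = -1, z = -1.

-9

∂V₁/∂x = 5*y
∂V₂/∂y = 6*x*y - x*z^2 + 3*x
∂V₃/∂z = -y - 1
∇·V = 6*x*y - x*z^2 + 3*x + 4*y - 1
At (1, -1, -1): -9.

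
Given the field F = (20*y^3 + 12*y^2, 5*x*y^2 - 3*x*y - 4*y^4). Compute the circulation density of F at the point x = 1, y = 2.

-274

∂F₂/∂x = 5*y^2 - 3*y
∂F₁/∂y = 60*y^2 + 24*y
Scalar curl = -55*y^2 - 27*y
At (1, 2): -274.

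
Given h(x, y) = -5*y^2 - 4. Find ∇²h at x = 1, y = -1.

∂²h/∂x² = 0
∂²h/∂y² = -10
∇²h = -10
At (1, -1): -10.

-10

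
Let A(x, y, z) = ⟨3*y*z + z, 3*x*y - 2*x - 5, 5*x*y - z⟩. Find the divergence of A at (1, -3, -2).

2

∂A₁/∂x = 0
∂A₂/∂y = 3*x
∂A₃/∂z = -1
∇·A = 3*x - 1
At (1, -3, -2): 2.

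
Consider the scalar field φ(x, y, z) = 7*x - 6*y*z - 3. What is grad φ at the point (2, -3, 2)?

∂φ/∂x = 7
∂φ/∂y = -6*z
∂φ/∂z = -6*y
∇φ = (7, -6*z, -6*y)
At (2, -3, 2): (7, -12, 18).

(7, -12, 18)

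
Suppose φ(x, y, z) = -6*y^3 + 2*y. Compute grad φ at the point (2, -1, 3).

∂φ/∂x = 0
∂φ/∂y = -18*y^2 + 2
∂φ/∂z = 0
∇φ = (0, -18*y^2 + 2, 0)
At (2, -1, 3): (0, -16, 0).

(0, -16, 0)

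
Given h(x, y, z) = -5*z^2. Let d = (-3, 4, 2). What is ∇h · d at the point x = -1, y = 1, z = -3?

∂h/∂x = 0
∂h/∂y = 0
∂h/∂z = -10*z
∇h at (-1, 1, -3) = (0, 0, 30)
∇h · d = (0)(-3) + (0)(4) + (30)(2) = 60

60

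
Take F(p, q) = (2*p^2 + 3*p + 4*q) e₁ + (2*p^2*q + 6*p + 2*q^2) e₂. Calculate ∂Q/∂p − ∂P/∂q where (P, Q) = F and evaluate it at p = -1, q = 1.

∂F₂/∂p = 4*p*q + 6
∂F₁/∂q = 4
Scalar curl = 4*p*q + 2
At (-1, 1): -2.

-2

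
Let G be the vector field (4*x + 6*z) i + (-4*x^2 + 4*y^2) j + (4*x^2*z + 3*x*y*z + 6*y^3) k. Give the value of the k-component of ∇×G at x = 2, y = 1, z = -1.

(∇×G)_3 = ∂G₂/∂x − ∂G₁/∂y
= -8*x − (0)
= -8*x
At (2, 1, -1): -16.

-16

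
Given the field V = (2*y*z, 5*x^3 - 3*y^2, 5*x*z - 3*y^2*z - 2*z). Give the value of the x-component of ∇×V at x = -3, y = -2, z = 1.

(∇×V)_1 = ∂V₃/∂y − ∂V₂/∂z
= -6*y*z − (0)
= -6*y*z
At (-3, -2, 1): 12.

12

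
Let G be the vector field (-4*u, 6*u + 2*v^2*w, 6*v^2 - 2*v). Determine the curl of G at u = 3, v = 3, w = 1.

(∇×G)₁ = ∂G₃/∂v − ∂G₂/∂w = -2*v^2 + 12*v - 2
(∇×G)₂ = ∂G₁/∂w − ∂G₃/∂u = 0
(∇×G)₃ = ∂G₂/∂u − ∂G₁/∂v = 6
∇×G = (-2*v^2 + 12*v - 2, 0, 6)
At (3, 3, 1): (16, 0, 6).

(16, 0, 6)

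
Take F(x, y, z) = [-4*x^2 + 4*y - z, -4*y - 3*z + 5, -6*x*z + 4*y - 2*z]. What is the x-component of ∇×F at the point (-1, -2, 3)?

7

(∇×F)_1 = ∂F₃/∂y − ∂F₂/∂z
= 4 − (-3)
= 7
At (-1, -2, 3): 7.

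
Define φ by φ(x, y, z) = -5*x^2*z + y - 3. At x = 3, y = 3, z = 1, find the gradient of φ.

(-30, 1, -45)

∂φ/∂x = -10*x*z
∂φ/∂y = 1
∂φ/∂z = -5*x^2
∇φ = (-10*x*z, 1, -5*x^2)
At (3, 3, 1): (-30, 1, -45).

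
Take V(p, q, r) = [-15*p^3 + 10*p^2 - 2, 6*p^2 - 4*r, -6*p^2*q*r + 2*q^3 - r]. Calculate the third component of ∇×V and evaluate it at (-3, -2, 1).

-36

(∇×V)_3 = ∂V₂/∂p − ∂V₁/∂q
= 12*p − (0)
= 12*p
At (-3, -2, 1): -36.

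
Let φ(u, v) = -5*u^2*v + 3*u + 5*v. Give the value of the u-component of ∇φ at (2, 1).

(∇φ)_1 = ∂φ/∂u = -10*u*v + 3
At (2, 1): -17.

-17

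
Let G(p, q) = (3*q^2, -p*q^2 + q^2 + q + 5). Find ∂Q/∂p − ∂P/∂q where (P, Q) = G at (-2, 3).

-27

∂G₂/∂p = -q^2
∂G₁/∂q = 6*q
Scalar curl = -q^2 - 6*q
At (-2, 3): -27.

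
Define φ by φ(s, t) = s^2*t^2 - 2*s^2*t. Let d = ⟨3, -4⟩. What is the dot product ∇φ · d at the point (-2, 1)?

12

∂φ/∂s = 2*s*t^2 - 4*s*t
∂φ/∂t = 2*s^2*t - 2*s^2
∇φ at (-2, 1) = (4, 0)
∇φ · d = (4)(3) + (0)(-4) = 12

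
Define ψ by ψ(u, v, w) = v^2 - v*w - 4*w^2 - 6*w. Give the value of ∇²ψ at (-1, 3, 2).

∂²ψ/∂u² = 0
∂²ψ/∂v² = 2
∂²ψ/∂w² = -8
∇²ψ = -6
At (-1, 3, 2): -6.

-6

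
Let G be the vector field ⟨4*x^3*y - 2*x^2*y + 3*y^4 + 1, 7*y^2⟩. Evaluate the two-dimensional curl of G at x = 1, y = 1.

-14

∂G₂/∂x = 0
∂G₁/∂y = 4*x^3 - 2*x^2 + 12*y^3
Scalar curl = -4*x^3 + 2*x^2 - 12*y^3
At (1, 1): -14.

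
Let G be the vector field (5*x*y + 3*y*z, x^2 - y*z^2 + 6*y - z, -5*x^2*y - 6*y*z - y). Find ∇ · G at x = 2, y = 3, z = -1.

∂G₁/∂x = 5*y
∂G₂/∂y = -z^2 + 6
∂G₃/∂z = -6*y
∇·G = -y - z^2 + 6
At (2, 3, -1): 2.

2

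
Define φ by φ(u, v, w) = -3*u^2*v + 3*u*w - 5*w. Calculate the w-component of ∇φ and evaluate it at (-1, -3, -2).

(∇φ)_3 = ∂φ/∂w = 3*u - 5
At (-1, -3, -2): -8.

-8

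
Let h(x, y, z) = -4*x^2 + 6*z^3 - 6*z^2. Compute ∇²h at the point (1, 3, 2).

∂²h/∂x² = -8
∂²h/∂y² = 0
∂²h/∂z² = 12*(3*z - 1)
∇²h = 36*z - 20
At (1, 3, 2): 52.

52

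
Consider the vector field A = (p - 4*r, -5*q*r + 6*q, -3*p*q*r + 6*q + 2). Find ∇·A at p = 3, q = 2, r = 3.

-26

∂A₁/∂p = 1
∂A₂/∂q = -5*r + 6
∂A₃/∂r = -3*p*q
∇·A = -3*p*q - 5*r + 7
At (3, 2, 3): -26.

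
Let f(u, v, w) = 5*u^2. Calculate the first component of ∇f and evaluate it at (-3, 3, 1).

-30

(∇f)_1 = ∂f/∂u = 10*u
At (-3, 3, 1): -30.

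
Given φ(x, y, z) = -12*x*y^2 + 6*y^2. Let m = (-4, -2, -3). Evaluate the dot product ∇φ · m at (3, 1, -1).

∂φ/∂x = -12*y^2
∂φ/∂y = -24*x*y + 12*y
∂φ/∂z = 0
∇φ at (3, 1, -1) = (-12, -60, 0)
∇φ · m = (-12)(-4) + (-60)(-2) + (0)(-3) = 168

168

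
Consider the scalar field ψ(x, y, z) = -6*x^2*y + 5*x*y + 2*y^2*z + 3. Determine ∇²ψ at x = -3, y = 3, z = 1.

-32

∂²ψ/∂x² = -12*y
∂²ψ/∂y² = 4*z
∂²ψ/∂z² = 0
∇²ψ = -12*y + 4*z
At (-3, 3, 1): -32.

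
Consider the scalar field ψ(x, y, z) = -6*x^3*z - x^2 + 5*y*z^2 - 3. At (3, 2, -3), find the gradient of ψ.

∂ψ/∂x = -18*x^2*z - 2*x
∂ψ/∂y = 5*z^2
∂ψ/∂z = -6*x^3 + 10*y*z
∇ψ = (-18*x^2*z - 2*x, 5*z^2, -6*x^3 + 10*y*z)
At (3, 2, -3): (480, 45, -222).

(480, 45, -222)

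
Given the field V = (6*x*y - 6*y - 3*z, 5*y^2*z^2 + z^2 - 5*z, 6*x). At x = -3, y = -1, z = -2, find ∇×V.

(29, -9, 24)

(∇×V)₁ = ∂V₃/∂y − ∂V₂/∂z = -10*y^2*z - 2*z + 5
(∇×V)₂ = ∂V₁/∂z − ∂V₃/∂x = -9
(∇×V)₃ = ∂V₂/∂x − ∂V₁/∂y = -6*x + 6
∇×V = (-10*y^2*z - 2*z + 5, -9, -6*x + 6)
At (-3, -1, -2): (29, -9, 24).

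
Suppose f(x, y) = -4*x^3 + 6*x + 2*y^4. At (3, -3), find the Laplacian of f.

∂²f/∂x² = -24*x
∂²f/∂y² = 24*y^2
∇²f = -24*x + 24*y^2
At (3, -3): 144.

144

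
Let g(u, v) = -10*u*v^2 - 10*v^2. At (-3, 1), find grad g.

∂g/∂u = -10*v^2
∂g/∂v = -20*u*v - 20*v
∇g = (-10*v^2, -20*u*v - 20*v)
At (-3, 1): (-10, 40).

(-10, 40)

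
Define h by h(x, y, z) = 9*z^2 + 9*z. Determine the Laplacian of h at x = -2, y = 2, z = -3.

∂²h/∂x² = 0
∂²h/∂y² = 0
∂²h/∂z² = 18
∇²h = 18
At (-2, 2, -3): 18.

18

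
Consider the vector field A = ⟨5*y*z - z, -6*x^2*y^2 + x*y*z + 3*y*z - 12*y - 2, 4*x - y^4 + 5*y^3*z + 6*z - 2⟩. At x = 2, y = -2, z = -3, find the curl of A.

(-138, -15, -75)

(∇×A)₁ = ∂A₃/∂y − ∂A₂/∂z = -x*y - 4*y^3 + 15*y^2*z - 3*y
(∇×A)₂ = ∂A₁/∂z − ∂A₃/∂x = 5*y - 5
(∇×A)₃ = ∂A₂/∂x − ∂A₁/∂y = -12*x*y^2 + y*z - 5*z
∇×A = (-x*y - 4*y^3 + 15*y^2*z - 3*y, 5*y - 5, -12*x*y^2 + y*z - 5*z)
At (2, -2, -3): (-138, -15, -75).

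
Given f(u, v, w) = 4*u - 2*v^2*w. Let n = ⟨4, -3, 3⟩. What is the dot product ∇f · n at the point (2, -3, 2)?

∂f/∂u = 4
∂f/∂v = -4*v*w
∂f/∂w = -2*v^2
∇f at (2, -3, 2) = (4, 24, -18)
∇f · n = (4)(4) + (24)(-3) + (-18)(3) = -110

-110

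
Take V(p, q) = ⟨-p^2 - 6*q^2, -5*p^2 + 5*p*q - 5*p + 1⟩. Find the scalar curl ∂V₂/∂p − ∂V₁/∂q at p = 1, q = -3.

∂V₂/∂p = -10*p + 5*q - 5
∂V₁/∂q = -12*q
Scalar curl = -10*p + 17*q - 5
At (1, -3): -66.

-66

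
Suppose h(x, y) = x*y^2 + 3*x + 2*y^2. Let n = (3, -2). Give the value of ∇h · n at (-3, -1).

8

∂h/∂x = y^2 + 3
∂h/∂y = 2*x*y + 4*y
∇h at (-3, -1) = (4, 2)
∇h · n = (4)(3) + (2)(-2) = 8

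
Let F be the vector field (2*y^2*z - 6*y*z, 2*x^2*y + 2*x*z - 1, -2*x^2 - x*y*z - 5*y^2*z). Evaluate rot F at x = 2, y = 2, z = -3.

(∇×F)₁ = ∂F₃/∂y − ∂F₂/∂z = -x*z - 2*x - 10*y*z
(∇×F)₂ = ∂F₁/∂z − ∂F₃/∂x = 4*x + 2*y^2 + y*z - 6*y
(∇×F)₃ = ∂F₂/∂x − ∂F₁/∂y = 4*x*y - 4*y*z + 8*z
∇×F = (-x*z - 2*x - 10*y*z, 4*x + 2*y^2 + y*z - 6*y, 4*x*y - 4*y*z + 8*z)
At (2, 2, -3): (62, -2, 16).

(62, -2, 16)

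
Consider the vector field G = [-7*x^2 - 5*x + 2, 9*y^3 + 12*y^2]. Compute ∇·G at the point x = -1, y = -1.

∂G₁/∂x = -14*x - 5
∂G₂/∂y = 27*y^2 + 24*y
∇·G = -14*x + 27*y^2 + 24*y - 5
At (-1, -1): 12.

12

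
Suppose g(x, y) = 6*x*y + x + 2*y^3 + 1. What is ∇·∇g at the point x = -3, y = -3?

-36

∂²g/∂x² = 0
∂²g/∂y² = 12*y
∇²g = 12*y
At (-3, -3): -36.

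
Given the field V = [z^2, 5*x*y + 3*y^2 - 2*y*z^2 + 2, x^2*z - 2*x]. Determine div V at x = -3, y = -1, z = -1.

∂V₁/∂x = 0
∂V₂/∂y = 5*x + 6*y - 2*z^2
∂V₃/∂z = x^2
∇·V = x^2 + 5*x + 6*y - 2*z^2
At (-3, -1, -1): -14.

-14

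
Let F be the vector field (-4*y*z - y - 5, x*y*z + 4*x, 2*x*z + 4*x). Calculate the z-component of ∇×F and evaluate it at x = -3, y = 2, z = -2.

-7

(∇×F)_3 = ∂F₂/∂x − ∂F₁/∂y
= y*z + 4 − (-4*z - 1)
= y*z + 4*z + 5
At (-3, 2, -2): -7.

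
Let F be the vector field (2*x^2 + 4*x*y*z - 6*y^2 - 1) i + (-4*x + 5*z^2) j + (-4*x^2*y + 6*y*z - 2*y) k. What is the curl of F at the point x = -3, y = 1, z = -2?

(-30, -36, -16)

(∇×F)₁ = ∂F₃/∂y − ∂F₂/∂z = -4*x^2 - 4*z - 2
(∇×F)₂ = ∂F₁/∂z − ∂F₃/∂x = 12*x*y
(∇×F)₃ = ∂F₂/∂x − ∂F₁/∂y = -4*x*z + 12*y - 4
∇×F = (-4*x^2 - 4*z - 2, 12*x*y, -4*x*z + 12*y - 4)
At (-3, 1, -2): (-30, -36, -16).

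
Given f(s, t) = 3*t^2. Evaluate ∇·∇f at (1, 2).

6

∂²f/∂s² = 0
∂²f/∂t² = 6
∇²f = 6
At (1, 2): 6.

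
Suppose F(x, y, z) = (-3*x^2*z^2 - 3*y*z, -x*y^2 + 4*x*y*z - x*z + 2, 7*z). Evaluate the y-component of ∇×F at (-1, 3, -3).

(∇×F)_2 = ∂F₁/∂z − ∂F₃/∂x
= -6*x^2*z - 3*y − (0)
= -6*x^2*z - 3*y
At (-1, 3, -3): 9.

9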